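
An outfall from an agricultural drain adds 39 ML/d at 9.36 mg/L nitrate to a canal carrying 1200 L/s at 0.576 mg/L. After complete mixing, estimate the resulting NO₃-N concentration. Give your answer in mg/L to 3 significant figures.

39 ML/d = 0.4514 m³/s.
1200 L/s = 1.2 m³/s.
Flow-weighted mixing gives C = (0.4514·9.36 + 1.2·0.576) / (0.4514 + 1.2) = 4.916/1.651 = 2.977 mg/L.

2.98 mg/L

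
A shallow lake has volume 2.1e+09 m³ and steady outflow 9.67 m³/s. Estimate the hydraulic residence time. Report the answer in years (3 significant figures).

Q = 9.67 m³/s × 3.156e+07 s/yr = 3.052e+08 m³/yr.
Hydraulic residence time τ = V/Q = 2.1e+09/3.052e+08 = 6.882 yr.

6.88 yr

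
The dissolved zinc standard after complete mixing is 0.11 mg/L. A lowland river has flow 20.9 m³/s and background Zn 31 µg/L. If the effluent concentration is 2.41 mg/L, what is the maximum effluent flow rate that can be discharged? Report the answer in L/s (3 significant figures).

31 µg/L = 0.031 mg/L.
Mass balance at complete mixing: C_std·(Q_w + Q_r) = Q_w·C_e + Q_r·C_b.
Rearranging, Q_w = Q_r·(C_std − C_b)/(C_e − C_std) = 20.9·(0.11 − 0.031) / (2.41 − 0.11) = 0.7179 m³/s.
= 717.9 L/s.

718 L/s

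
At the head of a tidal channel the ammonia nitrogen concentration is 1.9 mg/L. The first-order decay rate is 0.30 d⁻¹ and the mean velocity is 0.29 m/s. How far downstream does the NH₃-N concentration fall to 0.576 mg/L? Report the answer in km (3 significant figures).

From C = C₀·e^(−kt), t = ln(C₀/C)/k = ln(1.9/0.576)/0.30 = 1.194/0.30 = 3.978 d.
Distance = v·t = 0.29 m/s × 3.437e+05 s = 9.968e+04 m = 99.68 km.

99.7 km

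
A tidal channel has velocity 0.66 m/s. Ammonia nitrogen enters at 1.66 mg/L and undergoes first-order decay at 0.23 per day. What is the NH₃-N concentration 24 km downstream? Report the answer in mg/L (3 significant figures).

Travel time t = 24 km / 0.66 m/s = 2.4e+04/0.66 = 3.636e+04 s = 0.4209 d.
First-order decay: C = 1.66·exp(−0.23·0.4209) = 1.66·0.9077 = 1.507 mg/L.

1.51 mg/L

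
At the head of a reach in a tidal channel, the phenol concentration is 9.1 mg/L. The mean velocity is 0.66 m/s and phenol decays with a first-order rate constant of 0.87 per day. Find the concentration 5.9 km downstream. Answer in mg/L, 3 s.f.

8.32 mg/L

Travel time t = 5.9 km / 0.66 m/s = 5900/0.66 = 8939 s = 0.1035 d.
First-order decay: C = 9.1·exp(−0.87·0.1035) = 9.1·0.9139 = 8.317 mg/L.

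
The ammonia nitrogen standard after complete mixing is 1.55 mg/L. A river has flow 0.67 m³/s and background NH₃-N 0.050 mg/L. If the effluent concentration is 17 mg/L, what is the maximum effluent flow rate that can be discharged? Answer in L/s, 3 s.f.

65.0 L/s

Mass balance at complete mixing: C_std·(Q_w + Q_r) = Q_w·C_e + Q_r·C_b.
Rearranging, Q_w = Q_r·(C_std − C_b)/(C_e − C_std) = 0.67·(1.55 − 0.05) / (17 − 1.55) = 0.06505 m³/s.
= 65.05 L/s.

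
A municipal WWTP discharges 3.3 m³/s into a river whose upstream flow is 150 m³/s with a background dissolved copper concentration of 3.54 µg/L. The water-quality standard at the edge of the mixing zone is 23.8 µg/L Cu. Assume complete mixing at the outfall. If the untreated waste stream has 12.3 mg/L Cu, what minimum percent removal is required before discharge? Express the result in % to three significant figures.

92.3 %

3.54 µg/L = 0.00354 mg/L.
23.8 µg/L = 0.0238 mg/L.
Mass balance: 0.0238·153.3 = 3.3·Cₑ + 150·0.00354.
Cₑ = (3.649 − 0.531) / 3.3 = 0.9447 mg/L.
Required removal = 1 − 0.9447/12.3 = 92.32 %.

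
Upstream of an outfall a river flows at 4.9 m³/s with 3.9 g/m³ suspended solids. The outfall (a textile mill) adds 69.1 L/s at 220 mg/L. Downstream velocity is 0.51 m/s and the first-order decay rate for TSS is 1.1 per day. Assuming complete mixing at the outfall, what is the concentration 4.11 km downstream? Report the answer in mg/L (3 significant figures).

6.23 mg/L

69.1 L/s = 0.0691 m³/s.
After complete mixing, C₀ = (0.0691·220 + 4.9·3.9) / 4.969 = 6.905 mg/L.
Travel time t = 4110 m / 0.51 m/s = 8059 s = 0.09327 d.
C = 6.905·exp(−1.1·0.09327) = 6.905·0.9025 = 6.232 mg/L.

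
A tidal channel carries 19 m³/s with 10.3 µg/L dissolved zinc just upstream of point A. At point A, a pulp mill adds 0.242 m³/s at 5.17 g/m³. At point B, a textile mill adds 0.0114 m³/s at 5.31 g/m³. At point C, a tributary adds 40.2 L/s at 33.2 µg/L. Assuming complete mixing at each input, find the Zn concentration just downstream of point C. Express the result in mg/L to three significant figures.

0.0782 mg/L

10.3 µg/L = 0.0103 mg/L.
After input A: C = (19·0.0103 + 0.242·5.17) / 19.24 = 0.07519 mg/L.
After input B: C = (19.24·0.07519 + 0.0114·5.31) / 19.25 = 0.07829 mg/L.
40.2 L/s = 0.0402 m³/s.
33.2 µg/L = 0.0332 mg/L.
After input C: C = (19.25·0.07829 + 0.0402·0.0332) / 19.29 = 0.0782 mg/L.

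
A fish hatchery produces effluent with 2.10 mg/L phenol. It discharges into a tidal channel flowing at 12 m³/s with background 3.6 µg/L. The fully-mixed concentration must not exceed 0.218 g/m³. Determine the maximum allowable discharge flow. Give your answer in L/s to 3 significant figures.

3.6 µg/L = 0.0036 mg/L.
Mass balance at complete mixing: C_std·(Q_w + Q_r) = Q_w·C_e + Q_r·C_b.
Rearranging, Q_w = Q_r·(C_std − C_b)/(C_e − C_std) = 12·(0.218 − 0.0036) / (2.1 − 0.218) = 1.367 m³/s.
= 1367 L/s.

1370 L/s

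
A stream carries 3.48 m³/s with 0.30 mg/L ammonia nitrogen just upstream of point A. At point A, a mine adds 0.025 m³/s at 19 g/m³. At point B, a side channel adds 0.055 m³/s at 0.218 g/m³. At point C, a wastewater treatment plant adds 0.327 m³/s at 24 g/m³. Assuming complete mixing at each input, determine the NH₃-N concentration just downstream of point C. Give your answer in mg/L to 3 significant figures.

2.41 mg/L

After input A: C = (3.48·0.3 + 0.025·19) / 3.505 = 0.4334 mg/L.
After input B: C = (3.505·0.4334 + 0.055·0.218) / 3.56 = 0.4301 mg/L.
After input C: C = (3.56·0.4301 + 0.327·24) / 3.887 = 2.413 mg/L.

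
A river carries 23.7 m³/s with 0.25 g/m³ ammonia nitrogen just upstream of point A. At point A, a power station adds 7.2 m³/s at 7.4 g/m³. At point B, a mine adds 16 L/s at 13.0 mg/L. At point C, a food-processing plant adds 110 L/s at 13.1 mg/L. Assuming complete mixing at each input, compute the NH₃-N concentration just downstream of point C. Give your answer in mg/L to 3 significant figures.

1.96 mg/L

After input A: C = (23.7·0.25 + 7.2·7.4) / 30.9 = 1.916 mg/L.
16 L/s = 0.016 m³/s.
After input B: C = (30.9·1.916 + 0.016·13) / 30.92 = 1.922 mg/L.
110 L/s = 0.11 m³/s.
After input C: C = (30.92·1.922 + 0.11·13.1) / 31.03 = 1.961 mg/L.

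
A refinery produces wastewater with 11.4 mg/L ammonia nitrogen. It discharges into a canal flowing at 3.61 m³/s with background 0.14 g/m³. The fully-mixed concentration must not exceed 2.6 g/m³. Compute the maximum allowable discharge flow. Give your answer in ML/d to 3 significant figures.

87.2 ML/d

Mass balance at complete mixing: C_std·(Q_w + Q_r) = Q_w·C_e + Q_r·C_b.
Rearranging, Q_w = Q_r·(C_std − C_b)/(C_e − C_std) = 3.61·(2.6 − 0.14) / (11.4 − 2.6) = 1.009 m³/s.
= 87.19 ML/d.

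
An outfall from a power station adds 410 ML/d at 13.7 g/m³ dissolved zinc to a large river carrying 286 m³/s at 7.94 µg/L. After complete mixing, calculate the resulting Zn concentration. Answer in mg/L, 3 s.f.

410 ML/d = 4.745 m³/s.
7.94 µg/L = 0.00794 mg/L.
By mass balance at complete mixing, C = (4.745·13.7 + 286·0.00794) / (4.745 + 286) = 67.28/290.7 = 0.2314 mg/L.

0.231 mg/L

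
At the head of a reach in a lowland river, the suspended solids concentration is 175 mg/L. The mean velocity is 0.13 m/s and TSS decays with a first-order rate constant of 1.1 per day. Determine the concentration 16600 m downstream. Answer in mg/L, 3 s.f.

Travel time t = 16600 m / 0.13 m/s = 1.66e+04/0.13 = 1.277e+05 s = 1.478 d.
First-order decay: C = 175·exp(−1.1·1.478) = 175·0.1968 = 34.44 mg/L.

34.4 mg/L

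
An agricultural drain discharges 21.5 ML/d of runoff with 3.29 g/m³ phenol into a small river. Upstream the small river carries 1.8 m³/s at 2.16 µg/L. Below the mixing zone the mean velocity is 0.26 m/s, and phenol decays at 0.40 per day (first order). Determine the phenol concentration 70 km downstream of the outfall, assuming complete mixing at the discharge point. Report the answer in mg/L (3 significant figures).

21.5 ML/d = 0.2488 m³/s.
2.16 µg/L = 0.00216 mg/L.
After complete mixing, C₀ = (0.2488·3.29 + 1.8·0.00216) / 2.049 = 0.4015 mg/L.
Travel time t = 7e+04 m / 0.26 m/s = 2.692e+05 s = 3.116 d.
C = 0.4015·exp(−0.40·3.116) = 0.4015·0.2875 = 0.1154 mg/L.

0.115 mg/L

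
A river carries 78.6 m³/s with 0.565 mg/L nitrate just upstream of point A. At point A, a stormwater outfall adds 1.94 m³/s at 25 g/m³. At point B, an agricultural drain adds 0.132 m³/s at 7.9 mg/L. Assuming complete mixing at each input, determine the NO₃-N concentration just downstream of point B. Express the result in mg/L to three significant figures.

After input A: C = (78.6·0.565 + 1.94·25) / 80.54 = 1.154 mg/L.
After input B: C = (80.54·1.154 + 0.132·7.9) / 80.67 = 1.165 mg/L.

1.16 mg/L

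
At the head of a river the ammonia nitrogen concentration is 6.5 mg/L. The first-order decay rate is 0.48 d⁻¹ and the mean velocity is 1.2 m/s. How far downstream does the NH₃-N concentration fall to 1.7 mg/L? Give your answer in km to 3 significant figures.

From C = C₀·e^(−kt), t = ln(C₀/C)/k = ln(6.5/1.7)/0.48 = 1.341/0.48 = 2.794 d.
Distance = v·t = 1.2 m/s × 2.414e+05 s = 2.897e+05 m = 289.7 km.

290 km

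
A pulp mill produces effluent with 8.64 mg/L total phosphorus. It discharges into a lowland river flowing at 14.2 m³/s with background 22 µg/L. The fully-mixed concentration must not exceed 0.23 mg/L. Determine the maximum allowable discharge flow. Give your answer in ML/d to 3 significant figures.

22 µg/L = 0.022 mg/L.
Mass balance at complete mixing: C_std·(Q_w + Q_r) = Q_w·C_e + Q_r·C_b.
Rearranging, Q_w = Q_r·(C_std − C_b)/(C_e − C_std) = 14.2·(0.23 − 0.022) / (8.64 − 0.23) = 0.3512 m³/s.
= 30.34 ML/d.

30.3 ML/d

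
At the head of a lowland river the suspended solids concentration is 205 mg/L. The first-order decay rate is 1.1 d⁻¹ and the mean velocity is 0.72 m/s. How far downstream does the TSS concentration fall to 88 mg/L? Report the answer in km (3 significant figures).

47.8 km

From C = C₀·e^(−kt), t = ln(C₀/C)/k = ln(205/88)/1.1 = 0.8457/1.1 = 0.7688 d.
Distance = v·t = 0.72 m/s × 6.642e+04 s = 4.783e+04 m = 47.83 km.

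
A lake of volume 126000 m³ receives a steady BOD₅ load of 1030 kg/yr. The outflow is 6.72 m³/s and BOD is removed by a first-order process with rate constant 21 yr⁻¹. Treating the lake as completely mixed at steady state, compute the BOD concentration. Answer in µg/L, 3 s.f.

Outflow Q = 6.72 m³/s × 3.156e+07 s/yr = 2.121e+08 m³/yr.
Steady-state CSTR mass balance: W = Q·C + k·V·C, so C = W/(Q + kV).
Q + kV = 2.121e+08 + 21·126000 = 2.147e+08 m³/yr.
C = 1030/2.147e+08 = 4.797e-06 kg/m³ = 0.004797 mg/L = 4.797 µg/L.

4.80 µg/L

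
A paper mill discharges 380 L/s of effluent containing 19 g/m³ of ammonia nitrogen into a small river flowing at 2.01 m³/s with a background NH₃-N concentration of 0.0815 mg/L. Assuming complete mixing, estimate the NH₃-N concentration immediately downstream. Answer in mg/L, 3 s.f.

380 L/s = 0.38 m³/s.
Conservation of mass across the mixing zone: C = (0.38·19 + 2.01·0.0815) / (0.38 + 2.01) = 7.384/2.39 = 3.089 mg/L.

3.09 mg/L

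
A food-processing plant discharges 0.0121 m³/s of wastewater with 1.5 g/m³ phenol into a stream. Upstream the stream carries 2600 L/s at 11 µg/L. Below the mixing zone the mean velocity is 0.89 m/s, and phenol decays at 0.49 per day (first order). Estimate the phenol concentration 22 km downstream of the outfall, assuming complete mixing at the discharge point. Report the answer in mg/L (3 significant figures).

0.0156 mg/L

2600 L/s = 2.6 m³/s.
11 µg/L = 0.011 mg/L.
After complete mixing, C₀ = (0.0121·1.5 + 2.6·0.011) / 2.612 = 0.0179 mg/L.
Travel time t = 2.2e+04 m / 0.89 m/s = 2.472e+04 s = 0.2861 d.
C = 0.0179·exp(−0.49·0.2861) = 0.0179·0.8692 = 0.01556 mg/L.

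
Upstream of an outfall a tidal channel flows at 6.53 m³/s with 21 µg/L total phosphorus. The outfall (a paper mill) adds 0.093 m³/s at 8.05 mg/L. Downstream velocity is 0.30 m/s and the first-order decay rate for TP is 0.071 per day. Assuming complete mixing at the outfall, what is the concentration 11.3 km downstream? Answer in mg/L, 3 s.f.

0.130 mg/L

21 µg/L = 0.021 mg/L.
After complete mixing, C₀ = (0.093·8.05 + 6.53·0.021) / 6.623 = 0.1337 mg/L.
Travel time t = 1.13e+04 m / 0.30 m/s = 3.767e+04 s = 0.436 d.
C = 0.1337·exp(−0.071·0.436) = 0.1337·0.9695 = 0.1297 mg/L.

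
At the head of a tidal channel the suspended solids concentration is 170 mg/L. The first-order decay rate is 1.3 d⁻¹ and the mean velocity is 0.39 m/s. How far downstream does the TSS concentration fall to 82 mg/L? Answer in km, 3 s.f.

From C = C₀·e^(−kt), t = ln(C₀/C)/k = ln(170/82)/1.3 = 0.7291/1.3 = 0.5608 d.
Distance = v·t = 0.39 m/s × 4.846e+04 s = 1.89e+04 m = 18.9 km.

18.9 km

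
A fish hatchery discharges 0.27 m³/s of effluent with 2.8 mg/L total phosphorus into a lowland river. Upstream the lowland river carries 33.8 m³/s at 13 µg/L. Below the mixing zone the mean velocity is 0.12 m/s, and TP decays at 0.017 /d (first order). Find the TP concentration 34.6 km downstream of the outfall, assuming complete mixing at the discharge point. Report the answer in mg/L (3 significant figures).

13 µg/L = 0.013 mg/L.
After complete mixing, C₀ = (0.27·2.8 + 33.8·0.013) / 34.07 = 0.03509 mg/L.
Travel time t = 3.46e+04 m / 0.12 m/s = 2.883e+05 s = 3.337 d.
C = 0.03509·exp(−0.017·3.337) = 0.03509·0.9448 = 0.03315 mg/L.

0.0332 mg/L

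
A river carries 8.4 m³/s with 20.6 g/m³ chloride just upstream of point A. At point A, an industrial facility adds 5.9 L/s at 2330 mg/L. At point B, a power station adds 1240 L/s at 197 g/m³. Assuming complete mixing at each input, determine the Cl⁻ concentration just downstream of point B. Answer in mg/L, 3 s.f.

5.9 L/s = 0.0059 m³/s.
After input A: C = (8.4·20.6 + 0.0059·2330) / 8.406 = 22.22 mg/L.
1240 L/s = 1.24 m³/s.
After input B: C = (8.406·22.22 + 1.24·197) / 9.646 = 44.69 mg/L.

44.7 mg/L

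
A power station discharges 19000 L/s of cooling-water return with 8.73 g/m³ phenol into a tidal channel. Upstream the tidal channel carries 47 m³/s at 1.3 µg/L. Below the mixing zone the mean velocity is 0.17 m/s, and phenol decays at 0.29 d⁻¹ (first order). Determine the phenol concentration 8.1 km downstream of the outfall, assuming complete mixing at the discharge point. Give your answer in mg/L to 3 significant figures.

19000 L/s = 19 m³/s.
1.3 µg/L = 0.0013 mg/L.
After complete mixing, C₀ = (19·8.73 + 47·0.0013) / 66 = 2.514 mg/L.
Travel time t = 8100 m / 0.17 m/s = 4.765e+04 s = 0.5515 d.
C = 2.514·exp(−0.29·0.5515) = 2.514·0.8522 = 2.143 mg/L.

2.14 mg/L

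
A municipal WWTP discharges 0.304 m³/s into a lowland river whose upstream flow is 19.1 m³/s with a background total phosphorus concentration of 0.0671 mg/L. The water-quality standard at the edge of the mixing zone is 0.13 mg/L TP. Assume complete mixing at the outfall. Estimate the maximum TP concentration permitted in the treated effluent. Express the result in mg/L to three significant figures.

4.08 mg/L

Mass balance: 0.13·19.4 = 0.304·Cₑ + 19.1·0.0671.
Cₑ = (2.523 − 1.282) / 0.304 = 4.082 mg/L.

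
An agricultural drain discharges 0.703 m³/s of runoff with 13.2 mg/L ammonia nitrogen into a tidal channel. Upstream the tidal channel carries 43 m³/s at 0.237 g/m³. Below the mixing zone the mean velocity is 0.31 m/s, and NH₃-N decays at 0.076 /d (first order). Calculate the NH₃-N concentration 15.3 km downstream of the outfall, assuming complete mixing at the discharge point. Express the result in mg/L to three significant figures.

0.427 mg/L

After complete mixing, C₀ = (0.703·13.2 + 43·0.237) / 43.7 = 0.4455 mg/L.
Travel time t = 1.53e+04 m / 0.31 m/s = 4.935e+04 s = 0.5712 d.
C = 0.4455·exp(−0.076·0.5712) = 0.4455·0.9575 = 0.4266 mg/L.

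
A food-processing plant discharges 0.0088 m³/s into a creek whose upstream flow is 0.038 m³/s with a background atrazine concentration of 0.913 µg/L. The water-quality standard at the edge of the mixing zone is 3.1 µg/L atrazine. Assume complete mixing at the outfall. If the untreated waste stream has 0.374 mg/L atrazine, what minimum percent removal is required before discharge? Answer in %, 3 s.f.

96.6 %

0.913 µg/L = 0.000913 mg/L.
3.1 µg/L = 0.0031 mg/L.
Mass balance: 0.0031·0.0468 = 0.0088·Cₑ + 0.038·0.000913.
Cₑ = (0.0001451 − 3.469e-05) / 0.0088 = 0.01254 mg/L.
Required removal = 1 − 0.01254/0.374 = 96.65 %.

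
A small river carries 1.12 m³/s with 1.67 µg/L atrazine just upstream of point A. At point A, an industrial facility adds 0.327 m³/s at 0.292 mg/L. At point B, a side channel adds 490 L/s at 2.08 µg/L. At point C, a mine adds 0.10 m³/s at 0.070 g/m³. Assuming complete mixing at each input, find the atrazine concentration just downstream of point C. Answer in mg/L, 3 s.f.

1.67 µg/L = 0.00167 mg/L.
After input A: C = (1.12·0.00167 + 0.327·0.292) / 1.447 = 0.06728 mg/L.
490 L/s = 0.49 m³/s.
2.08 µg/L = 0.00208 mg/L.
After input B: C = (1.447·0.06728 + 0.49·0.00208) / 1.937 = 0.05079 mg/L.
After input C: C = (1.937·0.05079 + 0.1·0.07) / 2.037 = 0.05173 mg/L.

0.0517 mg/L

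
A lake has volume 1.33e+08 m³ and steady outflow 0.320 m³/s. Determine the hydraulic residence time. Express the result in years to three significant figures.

Q = 0.320 m³/s × 3.156e+07 s/yr = 1.01e+07 m³/yr.
Hydraulic residence time τ = V/Q = 1.33e+08/1.01e+07 = 13.17 yr.

13.2 yr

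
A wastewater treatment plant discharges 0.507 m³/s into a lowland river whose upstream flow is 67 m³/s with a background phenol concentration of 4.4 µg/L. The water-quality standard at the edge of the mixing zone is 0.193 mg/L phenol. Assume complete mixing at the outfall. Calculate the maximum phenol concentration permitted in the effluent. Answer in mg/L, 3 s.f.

4.4 µg/L = 0.0044 mg/L.
Mass balance: 0.193·67.51 = 0.507·Cₑ + 67·0.0044.
Cₑ = (13.03 − 0.2948) / 0.507 = 25.12 mg/L.

25.1 mg/L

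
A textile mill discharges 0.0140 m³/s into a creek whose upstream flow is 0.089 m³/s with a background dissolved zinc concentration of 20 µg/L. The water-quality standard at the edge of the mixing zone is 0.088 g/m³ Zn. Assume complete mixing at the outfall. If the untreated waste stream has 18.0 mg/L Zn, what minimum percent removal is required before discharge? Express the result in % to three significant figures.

97.1 %

20 µg/L = 0.02 mg/L.
Mass balance: 0.088·0.103 = 0.014·Cₑ + 0.089·0.02.
Cₑ = (0.009064 − 0.00178) / 0.014 = 0.5203 mg/L.
Required removal = 1 − 0.5203/18.0 = 97.11 %.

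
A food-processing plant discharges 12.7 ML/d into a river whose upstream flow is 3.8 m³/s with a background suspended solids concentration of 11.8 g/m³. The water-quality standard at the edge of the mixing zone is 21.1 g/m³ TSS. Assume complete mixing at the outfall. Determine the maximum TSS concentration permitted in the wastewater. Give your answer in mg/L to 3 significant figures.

262 mg/L

12.7 ML/d = 0.147 m³/s.
Mass balance: 21.1·3.947 = 0.147·Cₑ + 3.8·11.8.
Cₑ = (83.28 − 44.84) / 0.147 = 261.5 mg/L.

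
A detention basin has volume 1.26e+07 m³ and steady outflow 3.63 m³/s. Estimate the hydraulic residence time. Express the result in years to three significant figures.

0.110 yr

Q = 3.63 m³/s × 3.156e+07 s/yr = 1.146e+08 m³/yr.
Hydraulic residence time τ = V/Q = 1.26e+07/1.146e+08 = 0.11 yr.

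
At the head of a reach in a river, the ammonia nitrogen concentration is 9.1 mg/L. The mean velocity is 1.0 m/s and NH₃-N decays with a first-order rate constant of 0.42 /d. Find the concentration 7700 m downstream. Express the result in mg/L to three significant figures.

8.77 mg/L

Travel time t = 7700 m / 1.0 m/s = 7700/1.0 = 7700 s = 0.08912 d.
First-order decay: C = 9.1·exp(−0.42·0.08912) = 9.1·0.9633 = 8.766 mg/L.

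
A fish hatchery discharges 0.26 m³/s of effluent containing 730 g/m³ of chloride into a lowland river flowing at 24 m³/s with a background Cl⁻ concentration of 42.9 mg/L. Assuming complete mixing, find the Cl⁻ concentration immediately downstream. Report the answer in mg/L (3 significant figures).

By mass balance at complete mixing, C = (0.26·730 + 24·42.9) / (0.26 + 24) = 1219/24.26 = 50.26 mg/L.

50.3 mg/L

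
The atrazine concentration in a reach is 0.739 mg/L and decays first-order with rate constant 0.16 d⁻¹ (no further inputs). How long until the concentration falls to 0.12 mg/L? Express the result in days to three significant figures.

t = ln(C₀/C)/k = ln(0.739/0.12)/0.16 = 1.818/0.16 = 11.36 d.

11.4 d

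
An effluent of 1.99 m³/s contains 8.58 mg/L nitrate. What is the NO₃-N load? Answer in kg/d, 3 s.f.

Mass flux = Q·C = 1.99 m³/s × 8.58 g/m³ = 17.07 g/s.
= 17.07 g/s × 86.4 = 1475 kg/d.

1480 kg/d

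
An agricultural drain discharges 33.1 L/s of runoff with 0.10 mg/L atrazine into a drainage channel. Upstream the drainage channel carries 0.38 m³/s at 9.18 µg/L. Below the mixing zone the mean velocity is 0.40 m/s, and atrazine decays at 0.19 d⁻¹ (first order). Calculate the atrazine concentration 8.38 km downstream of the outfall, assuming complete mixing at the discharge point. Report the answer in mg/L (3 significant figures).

0.0157 mg/L

33.1 L/s = 0.0331 m³/s.
9.18 µg/L = 0.00918 mg/L.
After complete mixing, C₀ = (0.0331·0.1 + 0.38·0.00918) / 0.4131 = 0.01646 mg/L.
Travel time t = 8380 m / 0.40 m/s = 2.095e+04 s = 0.2425 d.
C = 0.01646·exp(−0.19·0.2425) = 0.01646·0.955 = 0.01572 mg/L.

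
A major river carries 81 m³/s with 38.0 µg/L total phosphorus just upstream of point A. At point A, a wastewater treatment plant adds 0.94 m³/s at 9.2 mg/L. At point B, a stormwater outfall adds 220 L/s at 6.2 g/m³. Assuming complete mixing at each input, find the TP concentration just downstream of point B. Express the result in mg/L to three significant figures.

38.0 µg/L = 0.038 mg/L.
After input A: C = (81·0.038 + 0.94·9.2) / 81.94 = 0.1431 mg/L.
220 L/s = 0.22 m³/s.
After input B: C = (81.94·0.1431 + 0.22·6.2) / 82.16 = 0.1593 mg/L.

0.159 mg/L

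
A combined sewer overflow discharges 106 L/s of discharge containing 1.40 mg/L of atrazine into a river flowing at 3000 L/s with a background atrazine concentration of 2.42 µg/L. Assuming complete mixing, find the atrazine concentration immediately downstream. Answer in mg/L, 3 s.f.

0.0501 mg/L

106 L/s = 0.106 m³/s.
3000 L/s = 3 m³/s.
2.42 µg/L = 0.00242 mg/L.
By mass balance at complete mixing, C = (0.106·1.4 + 3·0.00242) / (0.106 + 3) = 0.1557/3.106 = 0.05012 mg/L.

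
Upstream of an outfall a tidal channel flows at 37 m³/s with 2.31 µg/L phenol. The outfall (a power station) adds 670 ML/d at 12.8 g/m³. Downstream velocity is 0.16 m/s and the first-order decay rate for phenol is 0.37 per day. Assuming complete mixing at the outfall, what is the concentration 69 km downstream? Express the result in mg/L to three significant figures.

670 ML/d = 7.755 m³/s.
2.31 µg/L = 0.00231 mg/L.
After complete mixing, C₀ = (7.755·12.8 + 37·0.00231) / 44.75 = 2.22 mg/L.
Travel time t = 6.9e+04 m / 0.16 m/s = 4.312e+05 s = 4.991 d.
C = 2.22·exp(−0.37·4.991) = 2.22·0.1577 = 0.3502 mg/L.

0.350 mg/L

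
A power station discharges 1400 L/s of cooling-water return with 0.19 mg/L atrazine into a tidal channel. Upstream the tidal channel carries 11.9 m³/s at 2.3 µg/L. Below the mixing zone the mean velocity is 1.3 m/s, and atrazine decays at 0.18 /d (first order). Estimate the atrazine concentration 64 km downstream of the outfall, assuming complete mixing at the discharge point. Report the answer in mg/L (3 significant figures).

0.0199 mg/L

1400 L/s = 1.4 m³/s.
2.3 µg/L = 0.0023 mg/L.
After complete mixing, C₀ = (1.4·0.19 + 11.9·0.0023) / 13.3 = 0.02206 mg/L.
Travel time t = 6.4e+04 m / 1.3 m/s = 4.923e+04 s = 0.5698 d.
C = 0.02206·exp(−0.18·0.5698) = 0.02206·0.9025 = 0.01991 mg/L.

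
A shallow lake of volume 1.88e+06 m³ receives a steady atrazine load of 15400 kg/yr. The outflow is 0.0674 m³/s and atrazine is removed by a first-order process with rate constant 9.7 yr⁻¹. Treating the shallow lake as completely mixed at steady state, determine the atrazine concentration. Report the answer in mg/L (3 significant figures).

Outflow Q = 0.0674 m³/s × 3.156e+07 s/yr = 2.127e+06 m³/yr.
Steady-state CSTR mass balance: W = Q·C + k·V·C, so C = W/(Q + kV).
Q + kV = 2.127e+06 + 9.7·1.88e+06 = 2.036e+07 m³/yr.
C = 15400/2.036e+07 = 0.0007563 kg/m³ = 0.7563 mg/L.

0.756 mg/L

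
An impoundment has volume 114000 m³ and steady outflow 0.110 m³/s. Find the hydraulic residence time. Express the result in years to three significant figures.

Q = 0.110 m³/s × 3.156e+07 s/yr = 3.471e+06 m³/yr.
Hydraulic residence time τ = V/Q = 114000/3.471e+06 = 0.03284 yr.

0.0328 yr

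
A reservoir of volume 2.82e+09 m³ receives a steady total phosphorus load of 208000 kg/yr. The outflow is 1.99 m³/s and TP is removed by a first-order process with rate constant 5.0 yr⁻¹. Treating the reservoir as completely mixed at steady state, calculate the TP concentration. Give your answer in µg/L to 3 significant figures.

14.7 µg/L

Outflow Q = 1.99 m³/s × 3.156e+07 s/yr = 6.28e+07 m³/yr.
Steady-state CSTR mass balance: W = Q·C + k·V·C, so C = W/(Q + kV).
Q + kV = 6.28e+07 + 5.0·2.82e+09 = 1.416e+10 m³/yr.
C = 208000/1.416e+10 = 1.469e-05 kg/m³ = 0.01469 mg/L = 14.69 µg/L.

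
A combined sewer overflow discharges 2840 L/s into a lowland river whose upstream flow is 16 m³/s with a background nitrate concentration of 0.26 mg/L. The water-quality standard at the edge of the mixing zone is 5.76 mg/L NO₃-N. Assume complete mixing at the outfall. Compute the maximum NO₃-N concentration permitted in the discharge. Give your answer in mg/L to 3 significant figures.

2840 L/s = 2.84 m³/s.
Mass balance: 5.76·18.84 = 2.84·Cₑ + 16·0.26.
Cₑ = (108.5 − 4.16) / 2.84 = 36.75 mg/L.

36.7 mg/L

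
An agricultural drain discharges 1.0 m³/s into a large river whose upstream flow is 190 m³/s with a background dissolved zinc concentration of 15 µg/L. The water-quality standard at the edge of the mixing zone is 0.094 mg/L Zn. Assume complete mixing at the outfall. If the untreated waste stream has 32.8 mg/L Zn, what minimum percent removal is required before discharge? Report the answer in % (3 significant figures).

54.0 %

15 µg/L = 0.015 mg/L.
Mass balance: 0.094·191 = 1·Cₑ + 190·0.015.
Cₑ = (17.95 − 2.85) / 1 = 15.1 mg/L.
Required removal = 1 − 15.1/32.8 = 53.95 %.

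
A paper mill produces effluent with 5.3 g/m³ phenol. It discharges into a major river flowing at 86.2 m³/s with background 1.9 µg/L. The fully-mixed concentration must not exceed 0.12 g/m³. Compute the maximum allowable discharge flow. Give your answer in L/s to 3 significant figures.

1.9 µg/L = 0.0019 mg/L.
Mass balance at complete mixing: C_std·(Q_w + Q_r) = Q_w·C_e + Q_r·C_b.
Rearranging, Q_w = Q_r·(C_std − C_b)/(C_e − C_std) = 86.2·(0.12 − 0.0019) / (5.3 − 0.12) = 1.965 m³/s.
= 1965 L/s.

1970 L/s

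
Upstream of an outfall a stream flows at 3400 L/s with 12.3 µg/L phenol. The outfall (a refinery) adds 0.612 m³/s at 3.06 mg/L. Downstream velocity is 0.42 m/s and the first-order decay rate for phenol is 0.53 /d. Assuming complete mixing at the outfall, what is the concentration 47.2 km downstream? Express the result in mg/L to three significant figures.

3400 L/s = 3.4 m³/s.
12.3 µg/L = 0.0123 mg/L.
After complete mixing, C₀ = (0.612·3.06 + 3.4·0.0123) / 4.012 = 0.4772 mg/L.
Travel time t = 4.72e+04 m / 0.42 m/s = 1.124e+05 s = 1.301 d.
C = 0.4772·exp(−0.53·1.301) = 0.4772·0.5019 = 0.2395 mg/L.

0.240 mg/L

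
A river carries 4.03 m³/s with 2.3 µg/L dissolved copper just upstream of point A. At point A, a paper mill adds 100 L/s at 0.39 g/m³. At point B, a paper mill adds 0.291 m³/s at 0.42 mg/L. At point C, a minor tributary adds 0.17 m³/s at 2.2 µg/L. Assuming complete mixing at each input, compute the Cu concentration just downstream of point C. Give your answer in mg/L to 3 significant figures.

2.3 µg/L = 0.0023 mg/L.
100 L/s = 0.1 m³/s.
After input A: C = (4.03·0.0023 + 0.1·0.39) / 4.13 = 0.01169 mg/L.
After input B: C = (4.13·0.01169 + 0.291·0.42) / 4.421 = 0.03856 mg/L.
2.2 µg/L = 0.0022 mg/L.
After input C: C = (4.421·0.03856 + 0.17·0.0022) / 4.591 = 0.03722 mg/L.

0.0372 mg/L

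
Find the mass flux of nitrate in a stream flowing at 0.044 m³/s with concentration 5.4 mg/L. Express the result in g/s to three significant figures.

0.238 g/s

Mass flux = Q·C = 0.044 m³/s × 5.4 g/m³ = 0.2376 g/s.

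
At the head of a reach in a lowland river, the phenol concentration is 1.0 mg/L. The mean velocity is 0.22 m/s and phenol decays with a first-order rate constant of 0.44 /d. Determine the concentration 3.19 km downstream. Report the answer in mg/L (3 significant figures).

Travel time t = 3.19 km / 0.22 m/s = 3190/0.22 = 1.45e+04 s = 0.1678 d.
First-order decay: C = 1.0·exp(−0.44·0.1678) = 1.0·0.9288 = 0.9288 mg/L.

0.929 mg/L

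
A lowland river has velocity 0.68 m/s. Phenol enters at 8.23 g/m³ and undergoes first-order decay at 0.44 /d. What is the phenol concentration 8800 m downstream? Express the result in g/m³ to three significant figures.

Travel time t = 8800 m / 0.68 m/s = 8800/0.68 = 1.294e+04 s = 0.1498 d.
First-order decay: C = 8.23·exp(−0.44·0.1498) = 8.23·0.9362 = 7.705 g/m³.

7.71 g/m³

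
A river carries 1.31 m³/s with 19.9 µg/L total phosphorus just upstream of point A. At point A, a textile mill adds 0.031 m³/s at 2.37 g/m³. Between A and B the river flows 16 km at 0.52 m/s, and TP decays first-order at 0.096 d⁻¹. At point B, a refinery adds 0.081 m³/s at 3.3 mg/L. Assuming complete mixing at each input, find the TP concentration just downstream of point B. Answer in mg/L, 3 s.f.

0.256 mg/L

19.9 µg/L = 0.0199 mg/L.
After input A: C = (1.31·0.0199 + 0.031·2.37) / 1.341 = 0.07423 mg/L.
Over the 16 km reach to input B (t = 3.077e+04 s = 0.3561 d), decay gives C = 0.07423·exp(−0.096·0.3561) = 0.07173 mg/L.
After input B: C = (1.341·0.07173 + 0.081·3.3) / 1.422 = 0.2556 mg/L.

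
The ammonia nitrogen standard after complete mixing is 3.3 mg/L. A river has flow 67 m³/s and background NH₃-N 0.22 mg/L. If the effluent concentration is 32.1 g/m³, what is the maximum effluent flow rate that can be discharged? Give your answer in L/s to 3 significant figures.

Mass balance at complete mixing: C_std·(Q_w + Q_r) = Q_w·C_e + Q_r·C_b.
Rearranging, Q_w = Q_r·(C_std − C_b)/(C_e − C_std) = 67·(3.3 − 0.22) / (32.1 − 3.3) = 7.165 m³/s.
= 7165 L/s.

7170 L/s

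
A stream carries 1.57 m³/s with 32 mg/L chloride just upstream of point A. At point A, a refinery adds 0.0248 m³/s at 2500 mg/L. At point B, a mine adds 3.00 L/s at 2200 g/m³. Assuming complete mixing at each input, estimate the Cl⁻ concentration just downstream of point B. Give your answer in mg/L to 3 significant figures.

74.4 mg/L

After input A: C = (1.57·32 + 0.0248·2500) / 1.595 = 70.38 mg/L.
3.00 L/s = 0.003 m³/s.
After input B: C = (1.595·70.38 + 0.003·2200) / 1.598 = 74.38 mg/L.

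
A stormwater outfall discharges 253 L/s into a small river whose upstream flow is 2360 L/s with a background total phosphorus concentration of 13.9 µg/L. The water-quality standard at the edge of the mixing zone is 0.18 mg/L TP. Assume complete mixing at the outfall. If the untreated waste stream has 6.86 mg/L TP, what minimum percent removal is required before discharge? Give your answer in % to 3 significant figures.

253 L/s = 0.253 m³/s.
2360 L/s = 2.36 m³/s.
13.9 µg/L = 0.0139 mg/L.
Mass balance: 0.18·2.613 = 0.253·Cₑ + 2.36·0.0139.
Cₑ = (0.4703 − 0.0328) / 0.253 = 1.729 mg/L.
Required removal = 1 − 1.729/6.86 = 74.79 %.

74.8 %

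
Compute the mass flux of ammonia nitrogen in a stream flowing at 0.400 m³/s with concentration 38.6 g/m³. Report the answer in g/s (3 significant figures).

15.4 g/s

Mass flux = Q·C = 0.4 m³/s × 38.6 g/m³ = 15.44 g/s.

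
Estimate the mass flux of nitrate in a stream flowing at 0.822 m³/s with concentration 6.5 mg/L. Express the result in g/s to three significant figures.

5.34 g/s

Mass flux = Q·C = 0.822 m³/s × 6.5 g/m³ = 5.343 g/s.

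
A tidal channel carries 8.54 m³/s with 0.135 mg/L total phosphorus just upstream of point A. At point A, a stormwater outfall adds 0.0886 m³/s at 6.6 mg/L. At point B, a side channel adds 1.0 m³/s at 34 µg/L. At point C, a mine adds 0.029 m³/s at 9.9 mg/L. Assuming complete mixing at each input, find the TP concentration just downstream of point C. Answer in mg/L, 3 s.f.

0.213 mg/L

After input A: C = (8.54·0.135 + 0.0886·6.6) / 8.629 = 0.2014 mg/L.
34 µg/L = 0.034 mg/L.
After input B: C = (8.629·0.2014 + 1·0.034) / 9.629 = 0.184 mg/L.
After input C: C = (9.629·0.184 + 0.029·9.9) / 9.658 = 0.2132 mg/L.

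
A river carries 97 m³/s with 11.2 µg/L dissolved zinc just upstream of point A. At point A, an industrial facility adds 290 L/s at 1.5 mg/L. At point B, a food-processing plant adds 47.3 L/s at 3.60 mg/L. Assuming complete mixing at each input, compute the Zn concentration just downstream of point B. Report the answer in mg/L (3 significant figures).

11.2 µg/L = 0.0112 mg/L.
290 L/s = 0.29 m³/s.
After input A: C = (97·0.0112 + 0.29·1.5) / 97.29 = 0.01564 mg/L.
47.3 L/s = 0.0473 m³/s.
After input B: C = (97.29·0.01564 + 0.0473·3.6) / 97.34 = 0.01738 mg/L.

0.0174 mg/L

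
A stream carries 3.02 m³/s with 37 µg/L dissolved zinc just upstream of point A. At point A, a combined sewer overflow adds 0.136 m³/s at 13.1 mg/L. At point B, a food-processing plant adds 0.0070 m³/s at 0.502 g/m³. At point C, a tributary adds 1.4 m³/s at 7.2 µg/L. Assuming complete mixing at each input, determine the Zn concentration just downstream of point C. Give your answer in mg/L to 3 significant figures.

0.418 mg/L

37 µg/L = 0.037 mg/L.
After input A: C = (3.02·0.037 + 0.136·13.1) / 3.156 = 0.5999 mg/L.
After input B: C = (3.156·0.5999 + 0.007·0.502) / 3.163 = 0.5997 mg/L.
7.2 µg/L = 0.0072 mg/L.
After input C: C = (3.163·0.5997 + 1.4·0.0072) / 4.563 = 0.4179 mg/L.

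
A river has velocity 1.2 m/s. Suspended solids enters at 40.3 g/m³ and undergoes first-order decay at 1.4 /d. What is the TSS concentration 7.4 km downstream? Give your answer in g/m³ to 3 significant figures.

36.5 g/m³

Travel time t = 7.4 km / 1.2 m/s = 7400/1.2 = 6167 s = 0.07137 d.
First-order decay: C = 40.3·exp(−1.4·0.07137) = 40.3·0.9049 = 36.47 g/m³.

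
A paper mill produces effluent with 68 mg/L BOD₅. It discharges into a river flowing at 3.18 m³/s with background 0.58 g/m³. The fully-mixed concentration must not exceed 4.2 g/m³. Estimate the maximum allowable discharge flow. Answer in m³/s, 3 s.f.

0.180 m³/s

Mass balance at complete mixing: C_std·(Q_w + Q_r) = Q_w·C_e + Q_r·C_b.
Rearranging, Q_w = Q_r·(C_std − C_b)/(C_e − C_std) = 3.18·(4.2 − 0.58) / (68 − 4.2) = 0.1804 m³/s.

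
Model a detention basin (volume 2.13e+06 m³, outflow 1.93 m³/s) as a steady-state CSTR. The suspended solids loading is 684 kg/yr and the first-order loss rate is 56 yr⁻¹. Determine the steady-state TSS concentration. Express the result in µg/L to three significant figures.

3.80 µg/L

Outflow Q = 1.93 m³/s × 3.156e+07 s/yr = 6.091e+07 m³/yr.
Steady-state CSTR mass balance: W = Q·C + k·V·C, so C = W/(Q + kV).
Q + kV = 6.091e+07 + 56·2.13e+06 = 1.802e+08 m³/yr.
C = 684/1.802e+08 = 3.796e-06 kg/m³ = 0.003796 mg/L = 3.796 µg/L.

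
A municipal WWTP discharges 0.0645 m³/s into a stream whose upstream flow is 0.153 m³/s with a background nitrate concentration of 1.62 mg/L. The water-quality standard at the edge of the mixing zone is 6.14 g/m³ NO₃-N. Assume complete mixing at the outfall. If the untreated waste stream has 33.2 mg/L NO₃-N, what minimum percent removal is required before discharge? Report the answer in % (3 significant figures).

49.2 %

Mass balance: 6.14·0.2175 = 0.0645·Cₑ + 0.153·1.62.
Cₑ = (1.335 − 0.2479) / 0.0645 = 16.86 mg/L.
Required removal = 1 − 16.86/33.2 = 49.21 %.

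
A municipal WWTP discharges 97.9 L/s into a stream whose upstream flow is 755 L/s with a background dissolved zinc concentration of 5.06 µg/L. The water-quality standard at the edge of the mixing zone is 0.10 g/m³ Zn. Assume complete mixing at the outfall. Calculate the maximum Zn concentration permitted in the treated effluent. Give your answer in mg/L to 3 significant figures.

97.9 L/s = 0.0979 m³/s.
755 L/s = 0.755 m³/s.
5.06 µg/L = 0.00506 mg/L.
Mass balance: 0.1·0.8529 = 0.0979·Cₑ + 0.755·0.00506.
Cₑ = (0.08529 − 0.00382) / 0.0979 = 0.8322 mg/L.

0.832 mg/L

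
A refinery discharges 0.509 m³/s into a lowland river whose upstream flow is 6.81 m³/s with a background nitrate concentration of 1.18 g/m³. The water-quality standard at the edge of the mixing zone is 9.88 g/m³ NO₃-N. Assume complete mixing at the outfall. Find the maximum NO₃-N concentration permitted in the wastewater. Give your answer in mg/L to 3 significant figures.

126 mg/L

Mass balance: 9.88·7.319 = 0.509·Cₑ + 6.81·1.18.
Cₑ = (72.31 − 8.036) / 0.509 = 126.3 mg/L.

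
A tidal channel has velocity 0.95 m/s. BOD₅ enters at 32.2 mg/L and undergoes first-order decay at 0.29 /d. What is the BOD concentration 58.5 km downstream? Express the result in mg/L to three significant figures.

Travel time t = 58.5 km / 0.95 m/s = 5.85e+04/0.95 = 6.158e+04 s = 0.7127 d.
First-order decay: C = 32.2·exp(−0.29·0.7127) = 32.2·0.8133 = 26.19 mg/L.

26.2 mg/L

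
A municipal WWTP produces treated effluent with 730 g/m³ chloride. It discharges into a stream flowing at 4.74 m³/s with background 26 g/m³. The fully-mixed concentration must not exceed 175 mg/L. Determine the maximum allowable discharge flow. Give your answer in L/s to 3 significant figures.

Mass balance at complete mixing: C_std·(Q_w + Q_r) = Q_w·C_e + Q_r·C_b.
Rearranging, Q_w = Q_r·(C_std − C_b)/(C_e − C_std) = 4.74·(175 − 26) / (730 − 175) = 1.273 m³/s.
= 1273 L/s.

1270 L/s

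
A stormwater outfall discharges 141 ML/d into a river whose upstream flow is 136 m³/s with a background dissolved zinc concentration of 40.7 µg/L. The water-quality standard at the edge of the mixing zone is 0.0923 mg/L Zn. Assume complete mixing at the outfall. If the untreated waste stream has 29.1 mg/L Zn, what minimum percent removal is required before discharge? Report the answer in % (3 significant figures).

141 ML/d = 1.632 m³/s.
40.7 µg/L = 0.0407 mg/L.
Mass balance: 0.0923·137.6 = 1.632·Cₑ + 136·0.0407.
Cₑ = (12.7 − 5.535) / 1.632 = 4.392 mg/L.
Required removal = 1 − 4.392/29.1 = 84.91 %.

84.9 %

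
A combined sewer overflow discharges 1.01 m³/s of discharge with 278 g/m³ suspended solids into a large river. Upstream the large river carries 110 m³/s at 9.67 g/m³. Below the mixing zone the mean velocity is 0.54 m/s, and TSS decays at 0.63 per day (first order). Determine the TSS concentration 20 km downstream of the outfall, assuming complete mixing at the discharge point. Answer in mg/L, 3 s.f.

9.24 mg/L

After complete mixing, C₀ = (1.01·278 + 110·9.67) / 111 = 12.11 mg/L.
Travel time t = 2e+04 m / 0.54 m/s = 3.704e+04 s = 0.4287 d.
C = 12.11·exp(−0.63·0.4287) = 12.11·0.7633 = 9.245 mg/L.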